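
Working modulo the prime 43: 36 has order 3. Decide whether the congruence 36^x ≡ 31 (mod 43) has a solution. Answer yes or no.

no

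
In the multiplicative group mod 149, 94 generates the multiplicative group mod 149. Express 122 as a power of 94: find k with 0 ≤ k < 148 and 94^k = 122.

45

Baby-step giant-step with m = ceil(sqrt(148)) = 13.
Baby table (94^j mod 149 for j=0..12):
  0:1  1:94  2:45  3:58  4:88  5:77  6:86  7:38
  8:145  9:71  10:118  11:66  12:95
Giant step factor: 94^(-13) ≡ 134 (mod 149).
Scan 122·134^i mod 149 for i = 0, 1, …:
  i=0: 122   i=1: 107   i=2: 34   i=3: 86
Match at i=3, j=6: k = 3·13 + 6 = 45.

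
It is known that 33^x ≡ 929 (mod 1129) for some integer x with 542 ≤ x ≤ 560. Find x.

Compute 33^542 mod 1129 = 403, then multiply by 33 repeatedly:
  33^542=403  33^543=880  33^544=815  33^545=928  33^546=141
  33^547=137  33^548=5  33^549=165  33^550=929
Found 929 at exponent 550.

550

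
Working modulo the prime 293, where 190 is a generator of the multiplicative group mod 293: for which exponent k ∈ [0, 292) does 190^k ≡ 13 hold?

7

Successive powers of 190 modulo 293:
  190^0=1  190^1=190  190^2=61  190^3=163  190^4=205  190^5=274
  190^6=199  190^7=13
So 190^7 ≡ 13 (mod 293), giving k = 7.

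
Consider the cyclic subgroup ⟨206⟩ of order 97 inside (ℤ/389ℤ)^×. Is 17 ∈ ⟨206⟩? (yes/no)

17 ∈ ⟨206⟩ iff 17^97 ≡ 1 (mod 389), since |⟨206⟩| = 97.
17^97 mod 389 = 1.
Since 1 = 1, 17 lies in the subgroup.

yes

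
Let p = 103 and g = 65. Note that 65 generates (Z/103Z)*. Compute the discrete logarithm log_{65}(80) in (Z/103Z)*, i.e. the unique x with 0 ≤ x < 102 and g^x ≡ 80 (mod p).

15

Baby-step giant-step with m = ceil(sqrt(102)) = 11.
Baby table (65^j mod 103 for j=0..10):
  0:1  1:65  2:2  3:27  4:4  5:54  6:8  7:5
  8:16  9:10  10:32
Giant step factor: 65^(-11) ≡ 67 (mod 103).
Scan 80·67^i mod 103 for i = 0, 1, …:
  i=0: 80   i=1: 4
Match at i=1, j=4: x = 1·11 + 4 = 15.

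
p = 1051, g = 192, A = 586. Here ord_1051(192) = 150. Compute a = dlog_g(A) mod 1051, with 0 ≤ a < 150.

Baby-step giant-step with m = ceil(sqrt(150)) = 13.
Baby table (192^j mod 1051 for j=0..12):
  0:1  1:192  2:79  3:454  4:986  5:132  6:120  7:969
  8:21  9:879  10:608  11:75  12:737
Giant step factor: 192^(-13) ≡ 971 (mod 1051).
Scan 586·971^i mod 1051 for i = 0, 1, …:
  i=0: 586   i=1: 415   i=2: 432   i=3: 123
  i=4: 670   i=5: 1
Match at i=5, j=0: a = 5·13 + 0 = 65.

65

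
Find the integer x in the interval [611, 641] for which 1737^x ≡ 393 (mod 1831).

Compute 1737^611 mod 1831 = 917, then multiply by 1737 repeatedly:
  1737^611=917  1737^612=1690  1737^613=437  1737^614=1035  1737^615=1584
  1737^616=1246  1737^617=60  1737^618=1684  1737^619=1001  1737^620=1118
  1737^621=1106  1737^622=403  1737^623=569  1737^624=1444  1737^625=1589
  1737^626=776  1737^627=296  1737^628=1472  1737^629=788  1737^630=999
  1737^631=1306  1737^632=1744  1737^633=854  1737^634=288  1737^635=393
Found 393 at exponent 635.

635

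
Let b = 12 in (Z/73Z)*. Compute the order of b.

36

The order of 12 must divide p − 1 = 72 = 2^3 · 3^2.
Divisors: 1, 2, 3, 4, 6, 8, 9, 12, 18, 24, 36, 72.
Check each in increasing order: 12^1 ≡ 12;  12^2 ≡ 71;  12^3 ≡ 49;  12^4 ≡ 4;  12^6 ≡ 65;  12^8 ≡ 16;  12^9 ≡ 46;  12^12 ≡ 64;  12^18 ≡ 72;  12^24 ≡ 8;  12^36 ≡ 1.
Smallest exponent giving 1 is 36.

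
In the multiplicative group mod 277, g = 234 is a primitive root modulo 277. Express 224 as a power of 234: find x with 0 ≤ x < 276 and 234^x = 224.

217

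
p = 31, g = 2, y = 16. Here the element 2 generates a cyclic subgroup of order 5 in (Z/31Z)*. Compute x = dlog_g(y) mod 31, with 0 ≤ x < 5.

Successive powers of 2 modulo 31:
  2^0=1  2^1=2  2^2=4  2^3=8  2^4=16
So 2^4 ≡ 16 (mod 31), giving x = 4.

4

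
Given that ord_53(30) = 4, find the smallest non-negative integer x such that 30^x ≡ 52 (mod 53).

Successive powers of 30 modulo 53:
  30^0=1  30^1=30  30^2=52
So 30^2 ≡ 52 (mod 53), giving x = 2.

2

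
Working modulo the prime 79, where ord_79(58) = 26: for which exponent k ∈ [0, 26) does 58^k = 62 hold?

Successive powers of 58 modulo 79:
  58^0=1  58^1=58  58^2=46  58^3=61  58^4=62
So 58^4 ≡ 62 (mod 79), giving k = 4.

4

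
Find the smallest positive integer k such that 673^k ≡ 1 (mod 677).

169

The order of 673 must divide p − 1 = 676 = 2^2 · 13^2.
Divisors: 1, 2, 4, 13, 26, 52, 169, 338, 676.
Check each in increasing order: 673^1 ≡ 673;  673^2 ≡ 16;  673^4 ≡ 256;  673^13 ≡ 115;  673^26 ≡ 362;  673^52 ≡ 383;  673^169 ≡ 1.
Smallest exponent giving 1 is 169.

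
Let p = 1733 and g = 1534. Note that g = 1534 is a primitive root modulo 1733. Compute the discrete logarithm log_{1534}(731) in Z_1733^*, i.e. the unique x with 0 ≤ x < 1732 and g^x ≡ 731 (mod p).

416

Baby-step giant-step with m = ceil(sqrt(1732)) = 42.
Baby table (1534^j mod 1733 for j=0..41):
  0:1  1:1534  2:1475  3:1085  4:710  5:816  6:518  7:898
  8:1530  9:538  10:384  11:1569  12:1442  13:720  14:559  15:1404
  16:1350  17:1698  18:33  19:365  20:151  21:1145  22:901  23:933
  24:1497  25:173  26:233  27:424  28:541  29:1520  30:795  31:1231
  32:1117  33:1274  34:1225  35:578  36:1089  37:1647  38:1517  39:1392
  40:272  41:1328
Giant step factor: 1534^(-42) ≡ 1403 (mod 1733).
Scan 731·1403^i mod 1733 for i = 0, 1, …:
  i=0: 731   i=1: 1390   i=2: 545   i=3: 382
  i=4: 449   i=5: 868   i=6: 1238   i=7: 448
  i=8: 1198   i=9: 1517
Match at i=9, j=38: x = 9·42 + 38 = 416.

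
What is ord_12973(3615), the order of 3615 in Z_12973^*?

The order of 3615 must divide p − 1 = 12972 = 2^2 · 3 · 23 · 47.
Divisors: 1, 2, 3, 4, 6, 12, 23, 46, 47, 69, 92, 94, 138, 141, 188, 276, 282, 564, 1081, 2162, 3243, 4324, 6486, 12972.
Check each in increasing order: 3615^1 ≡ 3615;  3615^2 ≡ 4414;  3615^3 ≡ 12793;  3615^4 ≡ 10923;  3615^6 ≡ 6454;  3615^12 ≡ 10786;  3615^23 ≡ 11540;  3615^46 ≡ 3755;  3615^47 ≡ 4567;  3615^69 ≡ 2880;  3615^92 ≡ 11347;  3615^94 ≡ 9878;  3615^138 ≡ 4653;  3615^141 ≡ 5705;  3615^188 ≡ 4951;  3615^276 ≡ 11445;  3615^282 ≡ 10741;  3615^564 ≡ 192;  3615^1081 ≡ 2718;  3615^2162 ≡ 5887;  3615^3243 ≡ 5157;  3615^4324 ≡ 5886;  3615^6486 ≡ 12972;  3615^12972 ≡ 1.
Smallest exponent giving 1 is 12972.

12972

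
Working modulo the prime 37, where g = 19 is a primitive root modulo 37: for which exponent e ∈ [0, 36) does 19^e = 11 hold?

Successive powers of 19 modulo 37:
  19^0=1  19^1=19  19^2=28  19^3=14  19^4=7  19^5=22
  19^6=11
So 19^6 ≡ 11 (mod 37), giving e = 6.

6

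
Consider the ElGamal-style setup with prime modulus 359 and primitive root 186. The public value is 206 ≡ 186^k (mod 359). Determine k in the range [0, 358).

337

Baby-step giant-step with m = ceil(sqrt(358)) = 19.
Baby table (186^j mod 359 for j=0..18):
  0:1  1:186  2:132  3:140  4:192  5:171  6:214  7:314
  8:246  9:163  10:162  11:335  12:203  13:63  14:230  15:59
  16:204  17:249  18:3
Giant step factor: 186^(-19) ≡ 267 (mod 359).
Scan 206·267^i mod 359 for i = 0, 1, …:
  i=0: 206   i=1: 75   i=2: 280   i=3: 88
  i=4: 161   i=5: 266   i=6: 299   i=7: 135
  i=8: 145   i=9: 302     …   i=16: 177
  i=17: 230
Match at i=17, j=14: k = 17·19 + 14 = 337.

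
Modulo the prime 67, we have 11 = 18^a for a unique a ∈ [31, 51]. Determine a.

35

Compute 18^31 mod 67 = 61, then multiply by 18 repeatedly:
  18^31=61  18^32=26  18^33=66  18^34=49  18^35=11
Found 11 at exponent 35.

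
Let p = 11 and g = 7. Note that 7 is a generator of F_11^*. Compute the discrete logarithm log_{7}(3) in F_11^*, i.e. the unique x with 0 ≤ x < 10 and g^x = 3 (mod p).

4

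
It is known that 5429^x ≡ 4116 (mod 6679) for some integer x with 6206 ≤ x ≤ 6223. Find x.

6220

Compute 5429^6206 mod 6679 = 1401, then multiply by 5429 repeatedly:
  5429^6206=1401  5429^6207=5327  5429^6208=213  5429^6209=910  5429^6210=4609
  5429^6211=2727  5429^6212=4219  5429^6213=2660  5429^6214=1142  5429^6215=1806
  5429^6216=2  5429^6217=4179  5429^6218=5907  5429^6219=3224  5429^6220=4116
Found 4116 at exponent 6220.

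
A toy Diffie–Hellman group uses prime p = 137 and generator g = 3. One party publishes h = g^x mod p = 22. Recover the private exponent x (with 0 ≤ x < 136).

132

Baby-step giant-step with m = ceil(sqrt(136)) = 12.
Baby table (3^j mod 137 for j=0..11):
  0:1  1:3  2:9  3:27  4:81  5:106  6:44  7:132
  8:122  9:92  10:2  11:6
Giant step factor: 3^(-12) ≡ 99 (mod 137).
Scan 22·99^i mod 137 for i = 0, 1, …:
  i=0: 22   i=1: 123   i=2: 121   i=3: 60
  i=4: 49   i=5: 56   i=6: 64   i=7: 34
  i=8: 78   i=9: 50   i=10: 18   i=11: 1
Match at i=11, j=0: x = 11·12 + 0 = 132.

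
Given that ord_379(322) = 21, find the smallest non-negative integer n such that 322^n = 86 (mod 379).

9

Successive powers of 322 modulo 379:
  322^0=1  322^1=322  322^2=217  322^3=138  322^4=93  322^5=5
  322^6=94  322^7=327  322^8=311  322^9=86
So 322^9 ≡ 86 (mod 379), giving n = 9.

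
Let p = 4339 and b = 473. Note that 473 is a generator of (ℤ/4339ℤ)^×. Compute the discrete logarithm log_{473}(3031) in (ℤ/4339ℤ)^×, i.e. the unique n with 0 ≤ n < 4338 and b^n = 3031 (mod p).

Baby-step giant-step with m = ceil(sqrt(4338)) = 66.
Baby table (473^j mod 4339 for j=0..65):
  0:1  1:473  2:2440  3:4285  4:492  5:2749  6:2916  7:3805
  8:3419  9:3079  10:2802  11:1951  12:2955  13:557  14:3121  15:973
  16:295  17:687  18:3865  19:1426  20:1953  21:3901  22:1098  23:3013
  24:1957  25:1454  26:2180  27:2797  28:3925  29:3772  30:827  31:661
  32:245  33:3071  34:3357  35:4126  36:3387  37:960  38:2824  39:3679
  40:228  41:3708  42:928  43:705  44:3701  45:1956  46:981  47:4079
  48:2851  49:3433  50:1023  51:2250  52:1195  53:1165  54:4331  55:555
  56:2175  57:432  58:403  59:4042  60:2706  61:4272  62:3021  63:1402
  64:3618  65:1748
Giant step factor: 473^(-66) ≡ 2184 (mod 4339).
Scan 3031·2184^i mod 4339 for i = 0, 1, …:
  i=0: 3031   i=1: 2729   i=2: 2689   i=3: 2109
  i=4: 2377   i=5: 1924   i=6: 1864   i=7: 994
  i=8: 1396   i=9: 2886     …   i=47: 1429
  i=48: 1195
Match at i=48, j=52: n = 48·66 + 52 = 3220.

3220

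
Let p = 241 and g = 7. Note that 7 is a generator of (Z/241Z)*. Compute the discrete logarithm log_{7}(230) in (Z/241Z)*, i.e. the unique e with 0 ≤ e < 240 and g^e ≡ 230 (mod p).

Baby-step giant-step with m = ceil(sqrt(240)) = 16.
Baby table (7^j mod 241 for j=0..15):
  0:1  1:7  2:49  3:102  4:232  5:178  6:41  7:46
  8:81  9:85  10:113  11:68  12:235  13:199  14:188  15:111
Giant step factor: 7^(-16) ≡ 183 (mod 241).
Scan 230·183^i mod 241 for i = 0, 1, …:
  i=0: 230   i=1: 156   i=2: 110   i=3: 127
  i=4: 105   i=5: 176   i=6: 155   i=7: 168
  i=8: 137   i=9: 7
Match at i=9, j=1: e = 9·16 + 1 = 145.

145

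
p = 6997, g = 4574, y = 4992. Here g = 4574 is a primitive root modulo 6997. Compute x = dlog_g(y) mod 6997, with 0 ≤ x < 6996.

317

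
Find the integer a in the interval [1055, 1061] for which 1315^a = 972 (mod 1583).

Compute 1315^1055 mod 1583 = 723, then multiply by 1315 repeatedly:
  1315^1055=723  1315^1056=945  1315^1057=20  1315^1058=972
Found 972 at exponent 1058.

1058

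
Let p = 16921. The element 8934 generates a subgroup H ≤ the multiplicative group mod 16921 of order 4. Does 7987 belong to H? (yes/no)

yes

⟨8934⟩ has order 4; its elements mod 16921 are {1, 7987, 8934, 16920}.
7987 is in this set.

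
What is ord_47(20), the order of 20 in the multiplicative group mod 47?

46

The order of 20 must divide p − 1 = 46 = 2 · 23.
Divisors: 1, 2, 23, 46.
Check each in increasing order: 20^1 ≡ 20;  20^2 ≡ 24;  20^23 ≡ 46;  20^46 ≡ 1.
Smallest exponent giving 1 is 46.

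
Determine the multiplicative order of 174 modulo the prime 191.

190

The order of 174 must divide p − 1 = 190 = 2 · 5 · 19.
Divisors: 1, 2, 5, 10, 19, 38, 95, 190.
Check each in increasing order: 174^1 ≡ 174;  174^2 ≡ 98;  174^5 ≡ 37;  174^10 ≡ 32;  174^19 ≡ 142;  174^38 ≡ 109;  174^95 ≡ 190;  174^190 ≡ 1.
Smallest exponent giving 1 is 190.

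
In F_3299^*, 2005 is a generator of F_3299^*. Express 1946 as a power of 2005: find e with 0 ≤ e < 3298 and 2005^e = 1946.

Baby-step giant-step with m = ceil(sqrt(3298)) = 58.
Baby table (2005^j mod 3299 for j=0..57):
  0:1  1:2005  2:1843  3:335  4:1978  5:492  6:59  7:2830
  8:3169  9:3270  10:1237  11:2636  12:182  13:2020  14:2227  15:1588
  16:405  17:471  18:841  19:416  20:2732  21:1320  22:802  23:1397
  24:134  25:1451  26:2836  27:2003  28:1132  29:3247  30:1308  31:3134
  32:2374  33:2712  34:808  35:231  36:1295  37:162  38:1508  39:1656
  40:1486  41:433  42:528  43:2960  44:3198  45:2033  46:1900  47:2454
  48:1461  49:3092  50:639  51:1183  52:3233  53:2929  54:425  55:983
  56:1412  57:518
Giant step factor: 2005^(-58) ≡ 2739 (mod 3299).
Scan 1946·2739^i mod 3299 for i = 0, 1, …:
  i=0: 1946   i=1: 2209   i=2: 85   i=3: 1885
  i=4: 80   i=5: 1386   i=6: 2404   i=7: 3051
  i=8: 322   i=9: 1125   i=10: 109   i=11: 1641
  i=12: 1461
Match at i=12, j=48: e = 12·58 + 48 = 744.

744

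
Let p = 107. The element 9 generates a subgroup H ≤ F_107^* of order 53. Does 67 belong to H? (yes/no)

no

67 ∈ ⟨9⟩ iff 67^53 ≡ 1 (mod 107), since |⟨9⟩| = 53.
67^53 mod 107 = 106.
Since 106 ≠ 1, 67 does not lie in the subgroup.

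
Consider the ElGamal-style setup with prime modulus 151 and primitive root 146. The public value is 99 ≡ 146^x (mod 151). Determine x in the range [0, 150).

88

Baby-step giant-step with m = ceil(sqrt(150)) = 13.
Baby table (146^j mod 151 for j=0..12):
  0:1  1:146  2:25  3:26  4:21  5:46  6:72  7:93
  8:139  9:60  10:2  11:141  12:50
Giant step factor: 146^(-13) ≡ 61 (mod 151).
Scan 99·61^i mod 151 for i = 0, 1, …:
  i=0: 99   i=1: 150   i=2: 90   i=3: 54
  i=4: 123   i=5: 104   i=6: 2
Match at i=6, j=10: x = 6·13 + 10 = 88.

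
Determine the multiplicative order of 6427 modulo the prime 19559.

9779

The order of 6427 must divide p − 1 = 19558 = 2 · 7 · 11 · 127.
Divisors: 1, 2, 7, 11, 14, 22, 77, 127, 154, 254, 889, 1397, 1778, 2794, 9779, 19558.
Check each in increasing order: 6427^1 ≡ 6427;  6427^2 ≡ 17280;  6427^7 ≡ 3348;  6427^11 ≡ 11600;  6427^14 ≡ 1797;  6427^22 ≡ 13639;  6427^77 ≡ 14147;  6427^127 ≡ 1833;  6427^154 ≡ 9921;  6427^254 ≡ 15300;  6427^889 ≡ 13500;  6427^1397 ≡ 8804;  6427^1778 ≡ 18797;  6427^2794 ≡ 17658;  6427^9779 ≡ 1.
Smallest exponent giving 1 is 9779.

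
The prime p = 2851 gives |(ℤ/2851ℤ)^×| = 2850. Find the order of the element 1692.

The order of 1692 must divide p − 1 = 2850 = 2 · 3 · 5^2 · 19.
Divisors: 1, 2, 3, 5, 6, 10, 15, 19, 25, 30, 38, 50, 57, 75, 95, 114, 150, 190, 285, 475, 570, 950, 1425, 2850.
Check each in increasing order: 1692^1 ≡ 1692;  1692^2 ≡ 460;  1692^3 ≡ 2848;  1692^5 ≡ 1471;  1692^6 ≡ 9;  1692^10 ≡ 2783;  1692^15 ≡ 2608;  1692^19 ≡ 1836;  1692^25 ≡ 2269;  1692^30 ≡ 2029;  1692^38 ≡ 1014;  1692^50 ≡ 2306;  1692^57 ≡ 1.
Smallest exponent giving 1 is 57.

57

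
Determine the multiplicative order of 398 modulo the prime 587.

586

The order of 398 must divide p − 1 = 586 = 2 · 293.
Divisors: 1, 2, 293, 586.
Check each in increasing order: 398^1 ≡ 398;  398^2 ≡ 501;  398^293 ≡ 586;  398^586 ≡ 1.
Smallest exponent giving 1 is 586.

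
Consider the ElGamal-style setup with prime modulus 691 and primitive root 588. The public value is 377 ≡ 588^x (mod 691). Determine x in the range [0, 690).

365

Baby-step giant-step with m = ceil(sqrt(690)) = 27.
Baby table (588^j mod 691 for j=0..26):
  0:1  1:588  2:244  3:435  4:110  5:417  6:582  7:171
  8:353  9:264  10:448  11:153  12:134  13:18  14:219  15:246
  16:229  17:598  18:596  19:111  20:314  21:135  22:606  23:463
  24:681  25:339  26:324
Giant step factor: 588^(-27) ≡ 105 (mod 691).
Scan 377·105^i mod 691 for i = 0, 1, …:
  i=0: 377   i=1: 198   i=2: 60   i=3: 81
  i=4: 213   i=5: 253   i=6: 307   i=7: 449
  i=8: 157   i=9: 592   i=10: 661   i=11: 305
  i=12: 239   i=13: 219
Match at i=13, j=14: x = 13·27 + 14 = 365.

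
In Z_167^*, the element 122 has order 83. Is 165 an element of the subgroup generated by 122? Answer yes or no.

165 ∈ ⟨122⟩ iff 165^83 ≡ 1 (mod 167), since |⟨122⟩| = 83.
165^83 mod 167 = 166.
Since 166 ≠ 1, 165 does not lie in the subgroup.

no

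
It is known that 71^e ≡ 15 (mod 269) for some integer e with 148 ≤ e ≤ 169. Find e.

Compute 71^148 mod 269 = 172, then multiply by 71 repeatedly:
  71^148=172  71^149=107  71^150=65  71^151=42  71^152=23
  71^153=19  71^154=4  71^155=15
Found 15 at exponent 155.

155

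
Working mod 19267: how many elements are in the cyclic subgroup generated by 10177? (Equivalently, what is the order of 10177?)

The order of 10177 must divide p − 1 = 19266 = 2 · 3 · 13^2 · 19.
Divisors: 1, 2, 3, 6, 13, 19, 26, 38, 39, 57, 78, 114, 169, 247, 338, 494, 507, 741, 1014, 1482, 3211, 6422, 9633, 19266.
Check each in increasing order: 10177^1 ≡ 10177;  10177^2 ≡ 11204;  10177^3 ≡ 1002;  10177^6 ≡ 2120;  10177^13 ≡ 16873;  10177^19 ≡ 11208;  10177^26 ≡ 8937;  10177^38 ≡ 17691;  10177^39 ≡ 10459;  10177^57 ≡ 4031;  10177^78 ≡ 11922;  10177^114 ≡ 6880;  10177^169 ≡ 18076;  10177^247 ≡ 677;  10177^338 ≡ 11990;  10177^494 ≡ 15188;  10177^507 ≡ 16024;  10177^741 ≡ 12965;  10177^1014 ≡ 16534;  10177^1482 ≡ 5917;  10177^3211 ≡ 12118;  10177^6422 ≡ 12117;  10177^9633 ≡ 19266;  10177^19266 ≡ 1.
Smallest exponent giving 1 is 19266.

19266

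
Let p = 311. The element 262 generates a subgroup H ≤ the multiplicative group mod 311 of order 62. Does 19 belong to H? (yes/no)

no

19 ∈ ⟨262⟩ iff 19^62 ≡ 1 (mod 311), since |⟨262⟩| = 62.
19^62 mod 311 = 52.
Since 52 ≠ 1, 19 does not lie in the subgroup.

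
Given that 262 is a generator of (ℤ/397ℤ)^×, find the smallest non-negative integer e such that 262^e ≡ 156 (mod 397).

169

Baby-step giant-step with m = ceil(sqrt(396)) = 20.
Baby table (262^j mod 397 for j=0..19):
  0:1  1:262  2:360  3:231  4:178  5:187  6:163  7:227
  8:321  9:335  10:33  11:309  12:367  13:80  14:316  15:216
  16:218  17:345  18:271  19:336
Giant step factor: 262^(-20) ≡ 144 (mod 397).
Scan 156·144^i mod 397 for i = 0, 1, …:
  i=0: 156   i=1: 232   i=2: 60   i=3: 303
  i=4: 359   i=5: 86   i=6: 77   i=7: 369
  i=8: 335
Match at i=8, j=9: e = 8·20 + 9 = 169.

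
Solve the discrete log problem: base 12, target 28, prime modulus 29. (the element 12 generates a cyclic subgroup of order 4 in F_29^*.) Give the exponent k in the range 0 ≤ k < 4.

Successive powers of 12 modulo 29:
  12^0=1  12^1=12  12^2=28
So 12^2 ≡ 28 (mod 29), giving k = 2.

2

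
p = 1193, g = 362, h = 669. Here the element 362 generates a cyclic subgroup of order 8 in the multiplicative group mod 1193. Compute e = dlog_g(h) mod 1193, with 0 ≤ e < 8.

3

Successive powers of 362 modulo 1193:
  362^0=1  362^1=362  362^2=1007  362^3=669
So 362^3 ≡ 669 (mod 1193), giving e = 3.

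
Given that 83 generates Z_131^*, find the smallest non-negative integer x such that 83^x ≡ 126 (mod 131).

81

Baby-step giant-step with m = ceil(sqrt(130)) = 12.
Baby table (83^j mod 131 for j=0..11):
  0:1  1:83  2:77  3:103  4:34  5:71  6:129  7:96
  8:108  9:56  10:63  11:120
Giant step factor: 83^(-12) ≡ 33 (mod 131).
Scan 126·33^i mod 131 for i = 0, 1, …:
  i=0: 126   i=1: 97   i=2: 57   i=3: 47
  i=4: 110   i=5: 93   i=6: 56
Match at i=6, j=9: x = 6·12 + 9 = 81.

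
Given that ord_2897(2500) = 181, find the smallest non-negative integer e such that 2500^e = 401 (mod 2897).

Baby-step giant-step with m = ceil(sqrt(181)) = 14.
Baby table (2500^j mod 2897 for j=0..13):
  0:1  1:2500  2:1171  3:1530  4:960  5:1284  6:124  7:21
  8:354  9:1415  10:263  11:2778  12:891  13:2604
Giant step factor: 2500^(-14) ≡ 1662 (mod 2897).
Scan 401·1662^i mod 2897 for i = 0, 1, …:
  i=0: 401   i=1: 152   i=2: 585   i=3: 1775
  i=4: 904   i=5: 1802   i=6: 2323   i=7: 2022
  i=8: 44   i=9: 703   i=10: 895   i=11: 1329
  i=12: 1284
Match at i=12, j=5: e = 12·14 + 5 = 173.

173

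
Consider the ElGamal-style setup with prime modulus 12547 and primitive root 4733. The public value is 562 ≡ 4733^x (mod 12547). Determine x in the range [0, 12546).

1571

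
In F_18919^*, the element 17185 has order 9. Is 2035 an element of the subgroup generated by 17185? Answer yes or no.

yes

2035 ∈ ⟨17185⟩ iff 2035^9 ≡ 1 (mod 18919), since |⟨17185⟩| = 9.
2035^9 mod 18919 = 1.
Since 1 = 1, 2035 lies in the subgroup.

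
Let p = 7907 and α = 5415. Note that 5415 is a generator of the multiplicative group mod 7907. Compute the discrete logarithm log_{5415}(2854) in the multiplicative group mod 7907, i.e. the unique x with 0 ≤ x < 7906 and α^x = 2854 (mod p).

Baby-step giant-step with m = ceil(sqrt(7906)) = 89.
Baby table (5415^j mod 7907 for j=0..88):
  0:1  1:5415  2:3069  3:6028  4:1524  5:5459  6:4119  7:6645
  8:5825  9:1352  10:7105  11:6020  12:5646  13:4628  14:3337  15:2360
  16:1688  17:28  18:1387  19:6862  20:2737  21:3137  22:2619  23:4634
  24:4199  25:4960  26:6228  27:1265  28:2513  29:7855  30:3072  31:6459
  32:2824  33:7729  34:784  35:7208  36:2368  37:5473  38:859  39:2169
  40:3240  41:6874  42:4461  43:430  44:3792  45:7108  46:6451  47:6946
  48:6898  49:2  50:2923  51:6138  52:4149  53:3048  54:3011  55:331
  56:5383  57:3743  58:2704  59:6303  60:4133  61:3385  62:1349  63:6674
  64:4720  65:3376  66:56  67:2774  68:5817  69:5474  70:6274  71:5238
  72:1361  73:491  74:2013  75:4549  76:2530  77:5026  78:7803  79:6144
  80:5011  81:5648  82:7551  83:1568  84:6509  85:4736  86:3039  87:1718
  88:4338
Giant step factor: 5415^(-89) ≡ 338 (mod 7907).
Scan 2854·338^i mod 7907 for i = 0, 1, …:
  i=0: 2854   i=1: 7905   i=2: 7231   i=3: 815
  i=4: 6632   i=5: 3935   i=6: 1654   i=7: 5562
  i=8: 5997   i=9: 2794     …   i=44: 4290
  i=45: 3039
Match at i=45, j=86: x = 45·89 + 86 = 4091.

4091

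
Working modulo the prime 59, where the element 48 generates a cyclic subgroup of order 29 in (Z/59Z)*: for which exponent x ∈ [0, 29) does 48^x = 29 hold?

22

Successive powers of 48 modulo 59:
  48^0=1  48^1=48  48^2=3  48^3=26  48^4=9  48^5=19
  48^6=27  48^7=57  48^8=22  48^9=53  48^10=7  48^11=41
  48^12=21  48^13=5  48^14=4  48^15=15  48^16=12  48^17=45
  48^18=36  48^19=17  48^20=49  48^21=51  48^22=29
So 48^22 ≡ 29 (mod 59), giving x = 22.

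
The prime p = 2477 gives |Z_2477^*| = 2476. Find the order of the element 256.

619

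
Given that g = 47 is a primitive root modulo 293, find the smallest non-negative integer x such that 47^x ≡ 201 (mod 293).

97

Baby-step giant-step with m = ceil(sqrt(292)) = 18.
Baby table (47^j mod 293 for j=0..17):
  0:1  1:47  2:158  3:101  4:59  5:136  6:239  7:99
  8:258  9:113  10:37  11:274  12:279  13:221  14:132  15:51
  16:53  17:147
Giant step factor: 47^(-18) ≡ 212 (mod 293).
Scan 201·212^i mod 293 for i = 0, 1, …:
  i=0: 201   i=1: 127   i=2: 261   i=3: 248
  i=4: 129   i=5: 99
Match at i=5, j=7: x = 5·18 + 7 = 97.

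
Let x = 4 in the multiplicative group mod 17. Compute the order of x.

The order of 4 must divide p − 1 = 16 = 2^4.
Divisors: 1, 2, 4, 8, 16.
Check each in increasing order: 4^1 ≡ 4;  4^2 ≡ 16;  4^4 ≡ 1.
Smallest exponent giving 1 is 4.

4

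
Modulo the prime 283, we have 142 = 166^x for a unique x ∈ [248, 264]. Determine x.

261

Compute 166^248 mod 283 = 36, then multiply by 166 repeatedly:
  166^248=36  166^249=33  166^250=101  166^251=69  166^252=134
  166^253=170  166^254=203  166^255=21  166^256=90  166^257=224
  166^258=111  166^259=31  166^260=52  166^261=142
Found 142 at exponent 261.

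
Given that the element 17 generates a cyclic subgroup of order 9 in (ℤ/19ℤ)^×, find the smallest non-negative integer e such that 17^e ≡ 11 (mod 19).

3

Successive powers of 17 modulo 19:
  17^0=1  17^1=17  17^2=4  17^3=11
So 17^3 ≡ 11 (mod 19), giving e = 3.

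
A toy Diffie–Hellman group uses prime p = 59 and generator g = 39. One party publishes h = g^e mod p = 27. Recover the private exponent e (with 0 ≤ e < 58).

26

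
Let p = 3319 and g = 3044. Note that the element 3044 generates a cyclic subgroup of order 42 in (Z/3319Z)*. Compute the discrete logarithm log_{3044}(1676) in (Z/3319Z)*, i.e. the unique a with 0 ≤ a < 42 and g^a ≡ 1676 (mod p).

Baby-step giant-step with m = ceil(sqrt(42)) = 7.
Baby table (3044^j mod 3319 for j=0..6):
  0:1  1:3044  2:2607  3:3298  4:2456  5:1676  6:441
Giant step factor: 3044^(-7) ≡ 1792 (mod 3319).
Scan 1676·1792^i mod 3319 for i = 0, 1, …:
  i=0: 1676
Match at i=0, j=5: a = 0·7 + 5 = 5.

5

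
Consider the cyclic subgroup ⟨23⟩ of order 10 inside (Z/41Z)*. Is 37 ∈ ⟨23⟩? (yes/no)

37 ∈ ⟨23⟩ iff 37^10 ≡ 1 (mod 41), since |⟨23⟩| = 10.
37^10 mod 41 = 1.
Since 1 = 1, 37 lies in the subgroup.

yes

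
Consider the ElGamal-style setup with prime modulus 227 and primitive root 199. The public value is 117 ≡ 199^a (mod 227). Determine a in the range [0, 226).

Baby-step giant-step with m = ceil(sqrt(226)) = 16.
Baby table (199^j mod 227 for j=0..15):
  0:1  1:199  2:103  3:67  4:167  5:91  6:176  7:66
  8:195  9:215  10:109  11:126  12:104  13:39  14:43  15:158
Giant step factor: 199^(-16) ≡ 182 (mod 227).
Scan 117·182^i mod 227 for i = 0, 1, …:
  i=0: 117   i=1: 183   i=2: 164   i=3: 111
  i=4: 226   i=5: 45   i=6: 18   i=7: 98
  i=8: 130   i=9: 52   i=10: 157   i=11: 199
Match at i=11, j=1: a = 11·16 + 1 = 177.

177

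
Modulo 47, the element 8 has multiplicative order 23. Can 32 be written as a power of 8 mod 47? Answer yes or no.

⟨8⟩ has order 23; its elements mod 47 are {1, 2, 3, 4, 6, 7, 8, 9, 12, 14, 16, 17, 18, 21, 24, 25, 27, 28, 32, 34, 36, 37, 42}.
32 is in this set.

yes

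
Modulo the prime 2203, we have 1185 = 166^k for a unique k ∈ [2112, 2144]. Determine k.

Compute 166^2112 mod 2203 = 509, then multiply by 166 repeatedly:
  166^2112=509  166^2113=780  166^2114=1706  166^2115=1212  166^2116=719
  166^2117=392  166^2118=1185
Found 1185 at exponent 2118.

2118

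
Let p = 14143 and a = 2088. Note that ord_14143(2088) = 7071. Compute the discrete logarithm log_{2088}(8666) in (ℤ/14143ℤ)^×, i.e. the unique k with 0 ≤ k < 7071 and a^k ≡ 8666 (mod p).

5202

Baby-step giant-step with m = ceil(sqrt(7071)) = 85.
Baby table (2088^j mod 14143 for j=0..84):
  0:1  1:2088  2:3700  3:3522  4:13719  5:5697  6:1073  7:5830
  8:10060  9:2925  10:11767  11:3105  12:5746  13:4384  14:3271  15:12922
  16:10435  17:8060  18:13253  19:8556  20:2319  21:5166  22:9642  23:7007
  24:6754  25:1781  26:13262  27:13205  28:7333  29:8578  30:5826  31:1708
  32:2268  33:11822  34:4801  35:11244  36:92  37:8237  38:968  39:12878
  40:3421  41:833  42:13858  43:13069  44:6225  45:383  46:7696  47:2800
  48:5341  49:7324  50:3929  51:812  52:12439  53:6084  54:2978  55:9287
  56:1203  57:8553  58:10198  59:8209  60:13219  61:8279  62:3806  63:12705
  64:9915  65:11311  66:12701  67:1563  68:10654  69:12756  70:3259  71:2009
  72:8464  73:8225  74:4198  75:10907  76:3586  77:5921  78:2066  79:193
  80:6980  81:6950  82:882  83:3026  84:10510
Giant step factor: 2088^(-85) ≡ 12708 (mod 14143).
Scan 8666·12708^i mod 14143 for i = 0, 1, …:
  i=0: 8666   i=1: 10130   i=2: 2454   i=3: 117
  i=4: 1821   i=5: 3320   i=6: 1991   i=7: 13944
  i=8: 2705   i=9: 7650     …   i=60: 8766
  i=61: 8060
Match at i=61, j=17: k = 61·85 + 17 = 5202.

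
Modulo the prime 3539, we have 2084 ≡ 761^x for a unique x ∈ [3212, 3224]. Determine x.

3215

Compute 761^3212 mod 3539 = 1793, then multiply by 761 repeatedly:
  761^3212=1793  761^3213=1958  761^3214=119  761^3215=2084
Found 2084 at exponent 3215.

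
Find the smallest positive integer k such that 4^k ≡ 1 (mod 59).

The order of 4 must divide p − 1 = 58 = 2 · 29.
Divisors: 1, 2, 29, 58.
Check each in increasing order: 4^1 ≡ 4;  4^2 ≡ 16;  4^29 ≡ 1.
Smallest exponent giving 1 is 29.

29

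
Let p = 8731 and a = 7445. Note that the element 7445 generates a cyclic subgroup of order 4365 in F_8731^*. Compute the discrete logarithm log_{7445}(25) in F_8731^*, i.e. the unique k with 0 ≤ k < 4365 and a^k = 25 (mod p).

Baby-step giant-step with m = ceil(sqrt(4365)) = 67.
Baby table (7445^j mod 8731 for j=0..66):
  0:1  1:7445  2:3637  3:2634  4:304  5:1951  6:5542  7:6215
  8:5106  9:8127  10:8416  11:3464  12:6837  13:8466  14:281  15:5336
  16:470  17:6750  18:6845  19:6909  20:3184  21:215  22:2902  23:4896
  24:7526  25:4243  26:377  27:4114  28:382  29:6415  30:1105  31:2123
  32:2625  33:3147  34:4142  35:8029  36:3479  37:5009  38:1904  39:4867
  40:1165  41:3542  42:2570  43:4029  44:4920  45:2855  46:4221  47:2476
  48:2679  49:3551  50:8458  51:1838  52:2433  53:5591  54:4318  55:8699
  56:6228  57:5850  58:3022  59:7734  60:7416  61:6007  62:1933  63:2497
  64:1866  65:1349  66:2655
Giant step factor: 7445^(-67) ≡ 2127 (mod 8731).
Scan 25·2127^i mod 8731 for i = 0, 1, …:
  i=0: 25   i=1: 789   i=2: 1851   i=3: 8127
Match at i=3, j=9: k = 3·67 + 9 = 210.

210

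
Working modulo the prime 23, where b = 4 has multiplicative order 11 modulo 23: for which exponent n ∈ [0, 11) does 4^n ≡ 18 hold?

3

Successive powers of 4 modulo 23:
  4^0=1  4^1=4  4^2=16  4^3=18
So 4^3 ≡ 18 (mod 23), giving n = 3.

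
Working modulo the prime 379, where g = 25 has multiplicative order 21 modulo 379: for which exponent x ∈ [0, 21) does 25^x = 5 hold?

11

Successive powers of 25 modulo 379:
  25^0=1  25^1=25  25^2=246  25^3=86  25^4=255  25^5=311
  25^6=195  25^7=327  25^8=216  25^9=94  25^10=76  25^11=5
So 25^11 ≡ 5 (mod 379), giving x = 11.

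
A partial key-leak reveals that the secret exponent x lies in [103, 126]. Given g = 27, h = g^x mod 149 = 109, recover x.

Compute 27^103 mod 149 = 23, then multiply by 27 repeatedly:
  27^103=23  27^104=25  27^105=79  27^106=47  27^107=77
  27^108=142  27^109=109
Found 109 at exponent 109.

109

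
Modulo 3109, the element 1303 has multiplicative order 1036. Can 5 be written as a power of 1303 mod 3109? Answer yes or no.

no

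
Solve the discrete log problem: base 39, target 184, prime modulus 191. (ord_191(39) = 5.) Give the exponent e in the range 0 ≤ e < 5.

Successive powers of 39 modulo 191:
  39^0=1  39^1=39  39^2=184
So 39^2 ≡ 184 (mod 191), giving e = 2.

2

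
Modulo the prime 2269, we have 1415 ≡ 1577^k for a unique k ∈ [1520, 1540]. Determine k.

1523

Compute 1577^1520 mod 2269 = 1500, then multiply by 1577 repeatedly:
  1577^1520=1500  1577^1521=1202  1577^1522=939  1577^1523=1415
Found 1415 at exponent 1523.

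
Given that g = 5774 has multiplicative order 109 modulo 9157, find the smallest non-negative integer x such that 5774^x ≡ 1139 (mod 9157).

84

Baby-step giant-step with m = ceil(sqrt(109)) = 11.
Baby table (5774^j mod 9157 for j=0..10):
  0:1  1:5774  2:7596  3:6431  4:959  5:6438  6:4749  7:4668
  8:3981  9:2224  10:3262
Giant step factor: 5774^(-11) ≡ 5592 (mod 9157).
Scan 1139·5592^i mod 9157 for i = 0, 1, …:
  i=0: 1139   i=1: 5173   i=2: 453   i=3: 5844
  i=4: 7472   i=5: 33   i=6: 1396   i=7: 4668
Match at i=7, j=7: x = 7·11 + 7 = 84.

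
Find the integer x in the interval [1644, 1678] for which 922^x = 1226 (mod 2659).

1646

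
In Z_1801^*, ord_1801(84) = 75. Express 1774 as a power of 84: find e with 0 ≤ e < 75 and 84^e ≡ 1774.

13

Successive powers of 84 modulo 1801:
  84^0=1  84^1=84  84^2=1653  84^3=175  84^4=292  84^5=1115
  84^6=8  84^7=672  84^8=617  84^9=1400  84^10=535  84^11=1716
  84^12=64  84^13=1774
So 84^13 ≡ 1774 (mod 1801), giving e = 13.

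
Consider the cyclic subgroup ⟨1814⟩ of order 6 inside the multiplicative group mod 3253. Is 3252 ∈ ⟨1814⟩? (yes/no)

yes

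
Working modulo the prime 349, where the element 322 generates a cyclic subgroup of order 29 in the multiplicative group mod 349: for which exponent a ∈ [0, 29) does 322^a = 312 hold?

15

Successive powers of 322 modulo 349:
  322^0=1  322^1=322  322^2=31  322^3=210  322^4=263  322^5=228
  322^6=126  322^7=88  322^8=67  322^9=285  322^10=332  322^11=110
  322^12=171  322^13=269  322^14=66  322^15=312
So 322^15 ≡ 312 (mod 349), giving a = 15.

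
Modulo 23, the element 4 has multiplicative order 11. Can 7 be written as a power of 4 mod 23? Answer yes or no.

no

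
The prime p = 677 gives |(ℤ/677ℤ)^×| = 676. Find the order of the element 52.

The order of 52 must divide p − 1 = 676 = 2^2 · 13^2.
Divisors: 1, 2, 4, 13, 26, 52, 169, 338, 676.
Check each in increasing order: 52^1 ≡ 52;  52^2 ≡ 673;  52^4 ≡ 16;  52^13 ≡ 414;  52^26 ≡ 115;  52^52 ≡ 362;  52^169 ≡ 676;  52^338 ≡ 1.
Smallest exponent giving 1 is 338.

338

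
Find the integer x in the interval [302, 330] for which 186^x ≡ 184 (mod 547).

314

Compute 186^302 mod 547 = 122, then multiply by 186 repeatedly:
  186^302=122  186^303=265  186^304=60  186^305=220  186^306=442
  186^307=162  186^308=47  186^309=537  186^310=328  186^311=291
  186^312=520  186^313=448  186^314=184
Found 184 at exponent 314.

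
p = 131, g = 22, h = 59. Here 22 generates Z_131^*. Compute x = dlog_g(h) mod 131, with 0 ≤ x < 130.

Baby-step giant-step with m = ceil(sqrt(130)) = 12.
Baby table (22^j mod 131 for j=0..11):
  0:1  1:22  2:91  3:37  4:28  5:92  6:59  7:119
  8:129  9:87  10:80  11:57
Giant step factor: 22^(-12) ≡ 7 (mod 131).
Scan 59·7^i mod 131 for i = 0, 1, …:
  i=0: 59
Match at i=0, j=6: x = 0·12 + 6 = 6.

6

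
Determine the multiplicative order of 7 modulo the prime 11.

The order of 7 must divide p − 1 = 10 = 2 · 5.
Divisors: 1, 2, 5, 10.
Check each in increasing order: 7^1 ≡ 7;  7^2 ≡ 5;  7^5 ≡ 10;  7^10 ≡ 1.
Smallest exponent giving 1 is 10.

10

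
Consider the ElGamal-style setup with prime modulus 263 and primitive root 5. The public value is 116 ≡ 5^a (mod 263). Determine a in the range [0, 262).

77

Baby-step giant-step with m = ceil(sqrt(262)) = 17.
Baby table (5^j mod 263 for j=0..16):
  0:1  1:5  2:25  3:125  4:99  5:232  6:108  7:14
  8:70  9:87  10:172  11:71  12:92  13:197  14:196  15:191
  16:166
Giant step factor: 5^(-17) ≡ 77 (mod 263).
Scan 116·77^i mod 263 for i = 0, 1, …:
  i=0: 116   i=1: 253   i=2: 19   i=3: 148
  i=4: 87
Match at i=4, j=9: a = 4·17 + 9 = 77.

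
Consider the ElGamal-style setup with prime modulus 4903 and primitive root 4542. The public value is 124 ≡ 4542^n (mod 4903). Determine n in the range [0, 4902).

4415

Baby-step giant-step with m = ceil(sqrt(4902)) = 71.
Baby table (4542^j mod 4903 for j=0..70):
  0:1  1:4542  2:2843  3:3307  4:2505  5:2750  6:2559  7:2868
  8:4088  9:35  10:2074  11:1445  12:2976  13:4324  14:3093  15:1311
  16:2320  17:893  18:1225  19:3948  20:1545  21:1197  22:4250  23:389
  24:1758  25:2752  26:1837  27:3651  28:896  29:142  30:2671  31:1660
  32:3809  33:2694  34:3163  35:556  36:307  37:1942  38:67  39:328
  40:4167  41:934  42:1133  43:2839  44:4751  45:939  46:4231  47:2345
  48:1674  49:3658  50:3272  51:431  52:1305  53:4486  54:3447  55:995
  56:3627  57:4657  58:552  59:1751  60:376  61:1548  62:114  63:2973
  64:504  65:4370  66:1196  67:4611  68:2449  69:3354  70:247
Giant step factor: 4542^(-71) ≡ 3641 (mod 4903).
Scan 124·3641^i mod 4903 for i = 0, 1, …:
  i=0: 124   i=1: 408   i=2: 4822   i=3: 4162
  i=4: 3572   i=5: 2896   i=6: 2886   i=7: 797
  i=8: 4204   i=9: 4501     …   i=61: 4006
  i=62: 4324
Match at i=62, j=13: n = 62·71 + 13 = 4415.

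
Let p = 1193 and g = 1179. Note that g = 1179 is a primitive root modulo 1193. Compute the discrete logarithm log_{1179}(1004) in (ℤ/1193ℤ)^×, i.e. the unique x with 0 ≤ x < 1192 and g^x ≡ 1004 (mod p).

490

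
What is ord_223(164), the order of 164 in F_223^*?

The order of 164 must divide p − 1 = 222 = 2 · 3 · 37.
Divisors: 1, 2, 3, 6, 37, 74, 111, 222.
Check each in increasing order: 164^1 ≡ 164;  164^2 ≡ 136;  164^3 ≡ 4;  164^6 ≡ 16;  164^37 ≡ 1.
Smallest exponent giving 1 is 37.

37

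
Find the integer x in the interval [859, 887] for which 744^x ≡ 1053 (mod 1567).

869

Compute 744^859 mod 1567 = 897, then multiply by 744 repeatedly:
  744^859=897  744^860=1393  744^861=605  744^862=391  744^863=1009
  744^864=103  744^865=1416  744^866=480  744^867=1411  744^868=1461
  744^869=1053
Found 1053 at exponent 869.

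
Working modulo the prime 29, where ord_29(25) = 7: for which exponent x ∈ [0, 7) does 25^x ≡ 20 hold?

5

Successive powers of 25 modulo 29:
  25^0=1  25^1=25  25^2=16  25^3=23  25^4=24  25^5=20
So 25^5 ≡ 20 (mod 29), giving x = 5.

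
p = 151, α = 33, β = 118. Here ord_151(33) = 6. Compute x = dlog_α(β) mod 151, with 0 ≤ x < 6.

4

Successive powers of 33 modulo 151:
  33^0=1  33^1=33  33^2=32  33^3=150  33^4=118
So 33^4 ≡ 118 (mod 151), giving x = 4.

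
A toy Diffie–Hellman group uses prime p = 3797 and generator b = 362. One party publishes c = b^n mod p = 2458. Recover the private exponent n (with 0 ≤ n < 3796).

3245

Baby-step giant-step with m = ceil(sqrt(3796)) = 62.
Baby table (362^j mod 3797 for j=0..61):
  0:1  1:362  2:1946  3:2007  4:1307  5:2306  6:3229  7:3219
  8:3396  9:2921  10:1836  11:157  12:3676  13:1762  14:3745  15:161
  16:1327  17:1952  18:382  19:1592  20:2957  21:3477  22:1867  23:3785
  24:3250  25:3227  26:2495  27:3301  28:2704  29:3019  30:3139  31:1015
  32:2918  33:750  34:1913  35:1452  36:1638  37:624  38:1865  39:3061
  40:3155  41:3010  42:3678  43:2486  44:43  45:378  46:144  47:2767
  48:3043  49:436  50:2155  51:1725  52:1742  53:302  54:3008  55:2954
  56:2391  57:3623  58:1561  59:3126  60:106  61:402
Giant step factor: 362^(-62) ≡ 3248 (mod 3797).
Scan 2458·3248^i mod 3797 for i = 0, 1, …:
  i=0: 2458   i=1: 2290   i=2: 3394   i=3: 1021
  i=4: 1427   i=5: 2556   i=6: 1646   i=7: 32
  i=8: 1417   i=9: 452     …   i=51: 2525
  i=52: 3477
Match at i=52, j=21: n = 52·62 + 21 = 3245.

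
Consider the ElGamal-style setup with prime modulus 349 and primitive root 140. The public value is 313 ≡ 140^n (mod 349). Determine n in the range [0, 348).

96

Baby-step giant-step with m = ceil(sqrt(348)) = 19.
Baby table (140^j mod 349 for j=0..18):
  0:1  1:140  2:56  3:162  4:344  5:347  6:69  7:237
  8:25  9:10  10:4  11:211  12:224  13:299  14:329  15:341
  16:276  17:250  18:100
Giant step factor: 140^(-19) ≡ 96 (mod 349).
Scan 313·96^i mod 349 for i = 0, 1, …:
  i=0: 313   i=1: 34   i=2: 123   i=3: 291
  i=4: 16   i=5: 140
Match at i=5, j=1: n = 5·19 + 1 = 96.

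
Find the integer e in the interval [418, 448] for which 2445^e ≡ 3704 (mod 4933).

439

Compute 2445^418 mod 4933 = 2678, then multiply by 2445 repeatedly:
  2445^418=2678  2445^419=1619  2445^420=2189  2445^421=4733  2445^422=4300
  2445^423=1277  2445^424=4609  2445^425=2033  2445^426=3154  2445^427=1251
  2445^428=235  2445^429=2347  2445^430=1336  2445^431=874  2445^432=941
  2445^433=1967  2445^434=4573  2445^435=2807  2445^436=1312  2445^437=1390
  2445^438=4646  2445^439=3704
Found 3704 at exponent 439.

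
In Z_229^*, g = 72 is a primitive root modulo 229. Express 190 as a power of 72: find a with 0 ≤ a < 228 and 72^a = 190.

29

Successive powers of 72 modulo 229:
  72^0=1  72^1=72  72^2=146  72^3=207  72^4=19  72^5=223
  72^6=26  72^7=40  72^8=132  72^9=115  72^10=36  72^11=73
  72^12=218  72^13=124  72^14=226  72^15=13  72^16=20  72^17=66
  72^18=172  72^19=18  72^20=151  72^21=109  72^22=62  72^23=113
  72^24=121  72^25=10  72^26=33  72^27=86  72^28=9  72^29=190
So 72^29 ≡ 190 (mod 229), giving a = 29.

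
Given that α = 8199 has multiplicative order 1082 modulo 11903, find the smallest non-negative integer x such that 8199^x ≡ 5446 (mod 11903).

Baby-step giant-step with m = ceil(sqrt(1082)) = 33.
Baby table (8199^j mod 11903 for j=0..32):
  0:1  1:8199  2:7360  3:8333  4:10950  5:6624  6:8690  7:9855
  8:3581  9:7821  10:2918  11:11555  12:3468  13:9768  14:4448  15:10263
  16:4030  17:11145  18:10427  19:3627  20:4079  21:8194  22:2074  23:7242
  24:4994  25:11389  26:11279  27:2114  28:1918  29:1819  30:11425  31:8868
  32:5208
Giant step factor: 8199^(-33) ≡ 6978 (mod 11903).
Scan 5446·6978^i mod 11903 for i = 0, 1, …:
  i=0: 5446   i=1: 7812   i=2: 8299   i=3: 2327
  i=4: 2114
Match at i=4, j=27: x = 4·33 + 27 = 159.

159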